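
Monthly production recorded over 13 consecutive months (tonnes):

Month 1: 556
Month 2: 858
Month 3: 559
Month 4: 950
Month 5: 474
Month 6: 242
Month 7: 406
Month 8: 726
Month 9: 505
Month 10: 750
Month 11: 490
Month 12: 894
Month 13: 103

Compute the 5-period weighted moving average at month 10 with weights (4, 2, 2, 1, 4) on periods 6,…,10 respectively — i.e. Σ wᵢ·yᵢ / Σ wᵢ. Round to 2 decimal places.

Weighted sum: 4·242 + 2·406 + 2·726 + 1·505 + 4·750 = 968 + 812 + 1452 + 505 + 3000 = 6737
Weight total: 4 + 2 + 2 + 1 + 4 = 13
WMA = 6737 / 13 = 518.23

518.23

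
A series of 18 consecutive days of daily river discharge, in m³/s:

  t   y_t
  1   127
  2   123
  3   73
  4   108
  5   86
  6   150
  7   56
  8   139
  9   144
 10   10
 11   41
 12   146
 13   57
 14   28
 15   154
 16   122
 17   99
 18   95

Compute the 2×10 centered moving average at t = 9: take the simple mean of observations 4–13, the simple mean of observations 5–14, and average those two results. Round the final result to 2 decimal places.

Sum over 4–13: 108 + 86 + 150 + 56 + 139 + 144 + 10 + 41 + 146 + 57 = 937
Sum over 5–14: 86 + 150 + 56 + 139 + 144 + 10 + 41 + 146 + 57 + 28 = 857
CMA at t=9 = (937 + 857) / (2·10) = 1794 / 20 = 89.70

89.70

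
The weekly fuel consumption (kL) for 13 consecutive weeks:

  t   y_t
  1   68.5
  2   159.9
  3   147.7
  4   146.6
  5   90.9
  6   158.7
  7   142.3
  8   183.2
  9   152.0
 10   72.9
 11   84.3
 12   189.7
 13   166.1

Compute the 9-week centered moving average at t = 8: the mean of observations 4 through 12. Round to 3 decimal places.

135.622

Sum of periods 4–12: 146.6 + 90.9 + 158.7 + 142.3 + 183.2 + 152.0 + 72.9 + 84.3 + 189.7 = 1220.6
Divide by 9: 1220.6 / 9 = 135.622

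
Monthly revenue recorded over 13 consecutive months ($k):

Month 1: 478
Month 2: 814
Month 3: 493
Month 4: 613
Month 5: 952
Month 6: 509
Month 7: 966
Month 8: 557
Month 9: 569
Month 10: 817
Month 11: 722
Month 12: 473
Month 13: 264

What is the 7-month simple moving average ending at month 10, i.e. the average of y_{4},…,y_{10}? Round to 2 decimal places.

711.86

Sum of periods 4–10: 613 + 952 + 509 + 966 + 557 + 569 + 817 = 4983
Divide by 7: 4983 / 7 = 711.86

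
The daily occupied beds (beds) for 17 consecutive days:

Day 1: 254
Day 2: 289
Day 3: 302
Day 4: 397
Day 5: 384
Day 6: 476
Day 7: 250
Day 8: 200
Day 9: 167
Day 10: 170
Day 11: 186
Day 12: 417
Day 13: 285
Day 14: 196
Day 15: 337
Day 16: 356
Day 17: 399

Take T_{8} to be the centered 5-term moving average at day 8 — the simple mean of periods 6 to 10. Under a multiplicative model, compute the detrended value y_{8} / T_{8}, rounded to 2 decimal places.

Trend T_8 = (476 + 250 + 200 + 167 + 170) / 5 = 1263/5 = 252.6000
Ratio to trend: 200 / 252.6000 = 0.79

0.79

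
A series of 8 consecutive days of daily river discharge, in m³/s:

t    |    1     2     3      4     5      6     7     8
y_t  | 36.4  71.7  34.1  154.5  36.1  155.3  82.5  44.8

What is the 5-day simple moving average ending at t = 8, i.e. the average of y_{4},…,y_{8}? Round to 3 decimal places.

Sum of periods 4–8: 154.5 + 36.1 + 155.3 + 82.5 + 44.8 = 473.2
Divide by 5: 473.2 / 5 = 94.640

94.640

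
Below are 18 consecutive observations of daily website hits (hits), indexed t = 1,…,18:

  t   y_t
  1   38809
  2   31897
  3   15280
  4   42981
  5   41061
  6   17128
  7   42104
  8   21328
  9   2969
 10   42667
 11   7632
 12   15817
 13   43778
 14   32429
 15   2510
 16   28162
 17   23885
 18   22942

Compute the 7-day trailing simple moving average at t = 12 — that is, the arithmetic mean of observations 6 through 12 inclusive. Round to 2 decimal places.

Sum of periods 6–12: 17128 + 42104 + 21328 + 2969 + 42667 + 7632 + 15817 = 149645
Divide by 7: 149645 / 7 = 21377.86

21377.86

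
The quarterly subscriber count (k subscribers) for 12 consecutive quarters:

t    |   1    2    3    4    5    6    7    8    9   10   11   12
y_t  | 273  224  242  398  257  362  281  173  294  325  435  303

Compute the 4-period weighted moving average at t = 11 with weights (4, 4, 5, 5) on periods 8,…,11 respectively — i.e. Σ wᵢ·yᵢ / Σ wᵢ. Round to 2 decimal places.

Weighted sum: 4·173 + 4·294 + 5·325 + 5·435 = 692 + 1176 + 1625 + 2175 = 5668
Weight total: 4 + 4 + 5 + 5 = 18
WMA = 5668 / 18 = 314.89

314.89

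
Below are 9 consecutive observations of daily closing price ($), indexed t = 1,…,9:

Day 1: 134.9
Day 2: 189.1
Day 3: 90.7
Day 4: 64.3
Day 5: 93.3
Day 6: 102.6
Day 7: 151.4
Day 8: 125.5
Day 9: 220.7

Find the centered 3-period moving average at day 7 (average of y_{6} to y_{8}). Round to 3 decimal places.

126.500

Sum of periods 6–8: 102.6 + 151.4 + 125.5 = 379.5
Divide by 3: 379.5 / 3 = 126.500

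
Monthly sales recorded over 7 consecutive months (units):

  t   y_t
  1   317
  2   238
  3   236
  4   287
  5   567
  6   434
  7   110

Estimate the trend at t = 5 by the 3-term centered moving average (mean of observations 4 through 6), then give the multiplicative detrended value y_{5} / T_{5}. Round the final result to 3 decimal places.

Trend T_5 = (287 + 567 + 434) / 3 = 1288/3 = 429.33333
Ratio to trend: 567 / 429.33333 = 1.321

1.321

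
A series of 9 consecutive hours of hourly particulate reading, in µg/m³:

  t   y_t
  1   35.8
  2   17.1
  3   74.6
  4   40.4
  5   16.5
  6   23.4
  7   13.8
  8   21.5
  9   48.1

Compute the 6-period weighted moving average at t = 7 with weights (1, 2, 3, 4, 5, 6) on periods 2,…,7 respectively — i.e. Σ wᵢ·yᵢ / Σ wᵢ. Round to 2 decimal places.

Weighted sum: 1·17.1 + 2·74.6 + 3·40.4 + 4·16.5 + 5·23.4 + 6·13.8 = 17.1 + 149.2 + 121.2 + 66.0 + 117.0 + 82.8 = 553.3
Weight total: 1 + 2 + 3 + 4 + 5 + 6 = 21
WMA = 553.3 / 21 = 26.35

26.35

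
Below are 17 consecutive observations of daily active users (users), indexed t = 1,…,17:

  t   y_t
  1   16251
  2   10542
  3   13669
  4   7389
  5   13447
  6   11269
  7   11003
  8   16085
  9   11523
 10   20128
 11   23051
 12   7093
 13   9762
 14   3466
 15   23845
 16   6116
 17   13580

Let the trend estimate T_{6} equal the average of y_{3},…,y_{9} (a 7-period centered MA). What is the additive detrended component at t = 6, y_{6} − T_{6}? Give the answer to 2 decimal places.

-786.00

Trend T_6 = (13669 + 7389 + 13447 + 11269 + 11003 + 16085 + 11523) / 7 = 84385/7 = 12055.0000
Detrended value: 11269 − 12055.0000 = -786.00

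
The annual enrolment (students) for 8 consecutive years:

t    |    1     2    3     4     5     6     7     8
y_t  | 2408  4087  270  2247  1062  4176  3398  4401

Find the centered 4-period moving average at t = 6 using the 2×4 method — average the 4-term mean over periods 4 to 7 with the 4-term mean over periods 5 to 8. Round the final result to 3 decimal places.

2990.000

Sum over 4–7: 2247 + 1062 + 4176 + 3398 = 10883
Sum over 5–8: 1062 + 4176 + 3398 + 4401 = 13037
CMA at t=6 = (10883 + 13037) / (2·4) = 23920 / 8 = 2990.000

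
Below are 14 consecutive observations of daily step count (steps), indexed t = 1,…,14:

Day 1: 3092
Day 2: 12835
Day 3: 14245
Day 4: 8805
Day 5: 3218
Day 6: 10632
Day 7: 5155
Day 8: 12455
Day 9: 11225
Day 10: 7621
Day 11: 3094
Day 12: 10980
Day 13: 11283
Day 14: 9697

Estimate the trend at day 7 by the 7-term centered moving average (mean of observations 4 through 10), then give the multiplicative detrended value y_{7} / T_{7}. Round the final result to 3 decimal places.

0.610

Trend T_7 = (8805 + 3218 + 10632 + 5155 + 12455 + 11225 + 7621) / 7 = 59111/7 = 8444.42857
Ratio to trend: 5155 / 8444.42857 = 0.610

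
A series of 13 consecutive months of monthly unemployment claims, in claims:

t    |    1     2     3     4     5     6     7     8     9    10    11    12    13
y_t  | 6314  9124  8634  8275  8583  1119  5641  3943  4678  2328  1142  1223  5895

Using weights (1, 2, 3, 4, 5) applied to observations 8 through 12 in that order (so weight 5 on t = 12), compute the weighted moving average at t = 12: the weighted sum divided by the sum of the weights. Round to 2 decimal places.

Weighted sum: 1·3943 + 2·4678 + 3·2328 + 4·1142 + 5·1223 = 3943 + 9356 + 6984 + 4568 + 6115 = 30966
Weight total: 1 + 2 + 3 + 4 + 5 = 15
WMA = 30966 / 15 = 2064.40

2064.40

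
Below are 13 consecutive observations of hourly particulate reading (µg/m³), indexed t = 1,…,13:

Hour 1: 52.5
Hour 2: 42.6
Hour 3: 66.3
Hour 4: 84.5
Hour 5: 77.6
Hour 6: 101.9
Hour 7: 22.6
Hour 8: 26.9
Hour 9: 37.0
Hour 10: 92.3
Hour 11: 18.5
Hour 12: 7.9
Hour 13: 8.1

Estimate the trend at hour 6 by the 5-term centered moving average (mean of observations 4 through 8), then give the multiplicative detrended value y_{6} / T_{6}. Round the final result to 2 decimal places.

1.63

Trend T_6 = (84.5 + 77.6 + 101.9 + 22.6 + 26.9) / 5 = 313.5/5 = 62.7000
Ratio to trend: 101.9 / 62.7000 = 1.63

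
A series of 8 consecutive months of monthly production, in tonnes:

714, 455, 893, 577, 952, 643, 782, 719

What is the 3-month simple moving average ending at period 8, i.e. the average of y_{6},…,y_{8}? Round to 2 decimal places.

714.67

Sum of periods 6–8: 643 + 782 + 719 = 2144
Divide by 3: 2144 / 3 = 714.67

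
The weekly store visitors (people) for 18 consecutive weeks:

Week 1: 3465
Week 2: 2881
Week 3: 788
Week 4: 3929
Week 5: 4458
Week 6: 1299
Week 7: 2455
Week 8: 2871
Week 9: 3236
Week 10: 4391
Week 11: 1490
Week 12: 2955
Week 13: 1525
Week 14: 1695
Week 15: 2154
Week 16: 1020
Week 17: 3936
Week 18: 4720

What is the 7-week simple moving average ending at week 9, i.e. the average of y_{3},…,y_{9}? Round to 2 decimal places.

Sum of periods 3–9: 788 + 3929 + 4458 + 1299 + 2455 + 2871 + 3236 = 19036
Divide by 7: 19036 / 7 = 2719.43

2719.43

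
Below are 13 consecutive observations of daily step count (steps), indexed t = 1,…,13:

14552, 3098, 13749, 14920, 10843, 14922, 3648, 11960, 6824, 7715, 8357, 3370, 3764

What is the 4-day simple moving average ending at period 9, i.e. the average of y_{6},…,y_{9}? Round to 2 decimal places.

9338.50

Sum of periods 6–9: 14922 + 3648 + 11960 + 6824 = 37354
Divide by 4: 37354 / 4 = 9338.50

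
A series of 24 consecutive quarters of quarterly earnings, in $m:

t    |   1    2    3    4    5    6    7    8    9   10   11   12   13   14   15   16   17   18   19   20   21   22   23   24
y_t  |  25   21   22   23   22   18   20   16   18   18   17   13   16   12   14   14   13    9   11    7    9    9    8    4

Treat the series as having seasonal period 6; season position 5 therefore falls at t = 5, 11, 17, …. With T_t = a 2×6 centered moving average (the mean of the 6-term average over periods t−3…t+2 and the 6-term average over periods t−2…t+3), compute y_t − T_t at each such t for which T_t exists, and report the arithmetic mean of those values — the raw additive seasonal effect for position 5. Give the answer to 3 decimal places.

1.222

Season position 5 occurs at t = 5, 11, 17 (where T_t is defined).
t=5: T_5 = 20.58333; y_5 − T_5 = 22 − 20.58333 = 1.41667
t=11: T_11 = 16.00000; y_11 − T_11 = 17 − 16.00000 = 1.00000
t=17: T_17 = 11.75000; y_17 − T_17 = 13 − 11.75000 = 1.25000
Mean deviation: (1.41667 + 1.00000 + 1.25000) / 3 = 1.222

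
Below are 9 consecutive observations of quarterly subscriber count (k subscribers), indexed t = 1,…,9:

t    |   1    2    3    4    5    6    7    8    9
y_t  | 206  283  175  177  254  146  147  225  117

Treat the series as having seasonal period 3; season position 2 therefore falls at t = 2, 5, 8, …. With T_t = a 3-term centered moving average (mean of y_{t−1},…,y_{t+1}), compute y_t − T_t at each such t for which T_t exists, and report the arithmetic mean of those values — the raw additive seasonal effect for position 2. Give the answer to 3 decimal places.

Season position 2 occurs at t = 2, 5, 8 (where T_t is defined).
t=2: T_2 = 221.33333; y_2 − T_2 = 283 − 221.33333 = 61.66667
t=5: T_5 = 192.33333; y_5 − T_5 = 254 − 192.33333 = 61.66667
t=8: T_8 = 163.00000; y_8 − T_8 = 225 − 163.00000 = 62.00000
Mean deviation: (61.66667 + 61.66667 + 62.00000) / 3 = 61.778

61.778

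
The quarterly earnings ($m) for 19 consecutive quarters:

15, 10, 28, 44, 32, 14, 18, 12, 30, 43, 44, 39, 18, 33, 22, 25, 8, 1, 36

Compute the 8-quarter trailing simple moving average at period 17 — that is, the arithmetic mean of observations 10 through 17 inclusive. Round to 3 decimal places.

Sum of periods 10–17: 43 + 44 + 39 + 18 + 33 + 22 + 25 + 8 = 232
Divide by 8: 232 / 8 = 29.000

29.000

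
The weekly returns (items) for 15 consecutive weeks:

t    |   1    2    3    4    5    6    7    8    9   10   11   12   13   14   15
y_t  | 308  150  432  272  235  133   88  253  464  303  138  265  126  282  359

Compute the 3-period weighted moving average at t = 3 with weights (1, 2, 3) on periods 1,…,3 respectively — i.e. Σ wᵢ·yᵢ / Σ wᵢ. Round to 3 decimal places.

Weighted sum: 1·308 + 2·150 + 3·432 = 308 + 300 + 1296 = 1904
Weight total: 1 + 2 + 3 = 6
WMA = 1904 / 6 = 317.333

317.333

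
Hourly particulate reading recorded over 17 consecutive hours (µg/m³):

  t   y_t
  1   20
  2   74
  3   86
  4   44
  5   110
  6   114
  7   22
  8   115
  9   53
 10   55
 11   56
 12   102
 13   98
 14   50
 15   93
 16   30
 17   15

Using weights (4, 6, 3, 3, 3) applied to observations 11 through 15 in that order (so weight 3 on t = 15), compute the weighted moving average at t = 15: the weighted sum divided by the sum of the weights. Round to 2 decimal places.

82.05

Weighted sum: 4·56 + 6·102 + 3·98 + 3·50 + 3·93 = 224 + 612 + 294 + 150 + 279 = 1559
Weight total: 4 + 6 + 3 + 3 + 3 = 19
WMA = 1559 / 19 = 82.05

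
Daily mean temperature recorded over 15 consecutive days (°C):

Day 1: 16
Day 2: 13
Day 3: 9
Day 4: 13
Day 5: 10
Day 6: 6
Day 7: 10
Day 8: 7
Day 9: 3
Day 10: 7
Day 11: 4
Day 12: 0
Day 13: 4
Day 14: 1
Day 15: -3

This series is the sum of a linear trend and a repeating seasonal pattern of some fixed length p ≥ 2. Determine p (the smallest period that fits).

First differences y_{t+1} − y_t: -3, -4, 4, -3, -4, 4, -3, -4, …
The difference pattern repeats every 3 terms and not for any smaller step, so p = 3.

3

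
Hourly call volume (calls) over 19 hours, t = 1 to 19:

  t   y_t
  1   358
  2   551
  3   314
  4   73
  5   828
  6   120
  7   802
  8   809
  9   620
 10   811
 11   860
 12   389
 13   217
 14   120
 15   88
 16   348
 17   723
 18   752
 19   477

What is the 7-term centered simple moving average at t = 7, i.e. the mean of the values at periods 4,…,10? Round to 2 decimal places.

580.43

Sum of periods 4–10: 73 + 828 + 120 + 802 + 809 + 620 + 811 = 4063
Divide by 7: 4063 / 7 = 580.43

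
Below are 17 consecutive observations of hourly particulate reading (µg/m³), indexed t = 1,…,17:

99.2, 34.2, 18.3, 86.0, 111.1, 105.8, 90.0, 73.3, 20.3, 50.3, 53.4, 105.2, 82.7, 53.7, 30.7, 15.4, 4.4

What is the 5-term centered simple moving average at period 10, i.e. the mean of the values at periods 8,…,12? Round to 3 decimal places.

Sum of periods 8–12: 73.3 + 20.3 + 50.3 + 53.4 + 105.2 = 302.5
Divide by 5: 302.5 / 5 = 60.500

60.500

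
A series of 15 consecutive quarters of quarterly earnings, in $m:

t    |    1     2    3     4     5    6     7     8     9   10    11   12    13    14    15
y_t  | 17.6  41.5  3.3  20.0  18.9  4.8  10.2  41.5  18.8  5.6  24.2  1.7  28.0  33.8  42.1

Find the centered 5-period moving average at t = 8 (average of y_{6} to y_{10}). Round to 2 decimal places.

Sum of periods 6–10: 4.8 + 10.2 + 41.5 + 18.8 + 5.6 = 80.9
Divide by 5: 80.9 / 5 = 16.18

16.18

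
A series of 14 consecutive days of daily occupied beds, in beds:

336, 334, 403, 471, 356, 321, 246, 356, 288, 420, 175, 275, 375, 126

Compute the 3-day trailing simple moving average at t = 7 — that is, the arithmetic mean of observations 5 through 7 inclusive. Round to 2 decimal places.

Sum of periods 5–7: 356 + 321 + 246 = 923
Divide by 3: 923 / 3 = 307.67

307.67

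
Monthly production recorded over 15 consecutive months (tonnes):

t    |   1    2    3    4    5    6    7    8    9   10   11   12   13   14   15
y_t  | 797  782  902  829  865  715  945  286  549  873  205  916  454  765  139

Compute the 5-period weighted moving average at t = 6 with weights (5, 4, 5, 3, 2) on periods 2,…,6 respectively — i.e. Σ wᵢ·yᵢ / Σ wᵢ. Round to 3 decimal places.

Weighted sum: 5·782 + 4·902 + 5·829 + 3·865 + 2·715 = 3910 + 3608 + 4145 + 2595 + 1430 = 15688
Weight total: 5 + 4 + 5 + 3 + 2 = 19
WMA = 15688 / 19 = 825.684

825.684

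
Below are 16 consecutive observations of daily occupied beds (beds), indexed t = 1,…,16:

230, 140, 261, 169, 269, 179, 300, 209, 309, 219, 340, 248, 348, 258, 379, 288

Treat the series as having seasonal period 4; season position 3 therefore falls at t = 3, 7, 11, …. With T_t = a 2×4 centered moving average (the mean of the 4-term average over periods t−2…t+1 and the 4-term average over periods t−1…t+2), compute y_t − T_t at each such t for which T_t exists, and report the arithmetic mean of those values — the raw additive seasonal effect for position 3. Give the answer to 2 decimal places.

56.00

Season position 3 occurs at t = 3, 7, 11 (where T_t is defined).
t=3: T_3 = 204.8750; y_3 − T_3 = 261 − 204.8750 = 56.1250
t=7: T_7 = 244.2500; y_7 − T_7 = 300 − 244.2500 = 55.7500
t=11: T_11 = 283.8750; y_11 − T_11 = 340 − 283.8750 = 56.1250
Mean deviation: (56.1250 + 55.7500 + 56.1250) / 3 = 56.00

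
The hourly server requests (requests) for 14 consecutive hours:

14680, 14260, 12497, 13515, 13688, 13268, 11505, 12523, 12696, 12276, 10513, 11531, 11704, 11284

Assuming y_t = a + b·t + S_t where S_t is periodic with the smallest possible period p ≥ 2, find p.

First differences y_{t+1} − y_t: -420, -1763, 1018, 173, -420, -1763, 1018, 173, -420, -1763, …
The difference pattern repeats every 4 terms and not for any smaller step, so p = 4.

4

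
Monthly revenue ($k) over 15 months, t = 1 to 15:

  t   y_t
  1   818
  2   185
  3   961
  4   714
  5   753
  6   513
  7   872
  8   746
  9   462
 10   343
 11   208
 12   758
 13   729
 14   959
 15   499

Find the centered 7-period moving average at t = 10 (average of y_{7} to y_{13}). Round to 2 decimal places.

588.29

Sum of periods 7–13: 872 + 746 + 462 + 343 + 208 + 758 + 729 = 4118
Divide by 7: 4118 / 7 = 588.29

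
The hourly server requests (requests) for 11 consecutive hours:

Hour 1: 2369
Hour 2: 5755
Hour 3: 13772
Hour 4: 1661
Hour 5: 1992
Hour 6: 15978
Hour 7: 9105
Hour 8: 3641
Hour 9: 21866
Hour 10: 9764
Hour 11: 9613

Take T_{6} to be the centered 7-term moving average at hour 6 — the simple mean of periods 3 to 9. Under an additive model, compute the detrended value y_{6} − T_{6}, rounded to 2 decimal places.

Trend T_6 = (13772 + 1661 + 1992 + 15978 + 9105 + 3641 + 21866) / 7 = 68015/7 = 9716.4286
Detrended value: 15978 − 9716.4286 = 6261.57

6261.57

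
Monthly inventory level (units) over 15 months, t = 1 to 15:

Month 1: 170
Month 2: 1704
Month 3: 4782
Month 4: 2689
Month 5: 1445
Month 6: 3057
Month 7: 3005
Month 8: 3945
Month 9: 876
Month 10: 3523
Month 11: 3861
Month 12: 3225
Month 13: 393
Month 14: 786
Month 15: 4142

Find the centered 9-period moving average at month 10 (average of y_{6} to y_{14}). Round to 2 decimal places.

2519.00

Sum of periods 6–14: 3057 + 3005 + 3945 + 876 + 3523 + 3861 + 3225 + 393 + 786 = 22671
Divide by 9: 22671 / 9 = 2519.00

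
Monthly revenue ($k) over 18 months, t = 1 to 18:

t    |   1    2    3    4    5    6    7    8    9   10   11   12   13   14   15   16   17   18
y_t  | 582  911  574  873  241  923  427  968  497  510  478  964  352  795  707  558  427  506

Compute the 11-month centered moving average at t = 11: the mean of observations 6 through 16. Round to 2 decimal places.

652.64

Sum of periods 6–16: 923 + 427 + 968 + 497 + 510 + 478 + 964 + 352 + 795 + 707 + 558 = 7179
Divide by 11: 7179 / 11 = 652.64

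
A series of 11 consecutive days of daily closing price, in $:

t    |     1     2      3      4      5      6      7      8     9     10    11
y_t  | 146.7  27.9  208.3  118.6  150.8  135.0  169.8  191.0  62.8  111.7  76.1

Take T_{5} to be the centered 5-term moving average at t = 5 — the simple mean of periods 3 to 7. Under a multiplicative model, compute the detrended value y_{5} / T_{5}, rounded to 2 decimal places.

0.96

Trend T_5 = (208.3 + 118.6 + 150.8 + 135.0 + 169.8) / 5 = 782.5/5 = 156.5000
Ratio to trend: 150.8 / 156.5000 = 0.96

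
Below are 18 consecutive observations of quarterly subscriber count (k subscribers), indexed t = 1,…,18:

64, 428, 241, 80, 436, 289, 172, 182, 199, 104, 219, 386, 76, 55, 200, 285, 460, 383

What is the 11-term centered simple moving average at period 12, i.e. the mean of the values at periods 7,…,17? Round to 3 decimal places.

212.545

Sum of periods 7–17: 172 + 182 + 199 + 104 + 219 + 386 + 76 + 55 + 200 + 285 + 460 = 2338
Divide by 11: 2338 / 11 = 212.545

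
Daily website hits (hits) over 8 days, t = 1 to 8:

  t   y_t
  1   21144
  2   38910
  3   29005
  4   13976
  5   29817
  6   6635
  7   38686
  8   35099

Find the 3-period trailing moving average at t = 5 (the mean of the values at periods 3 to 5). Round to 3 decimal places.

24266.000

Sum of periods 3–5: 29005 + 13976 + 29817 = 72798
Divide by 3: 72798 / 3 = 24266.000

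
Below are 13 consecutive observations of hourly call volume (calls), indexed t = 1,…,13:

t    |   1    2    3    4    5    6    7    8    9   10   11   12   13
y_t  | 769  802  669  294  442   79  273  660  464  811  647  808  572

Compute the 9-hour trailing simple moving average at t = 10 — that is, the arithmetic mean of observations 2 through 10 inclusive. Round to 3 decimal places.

499.333

Sum of periods 2–10: 802 + 669 + 294 + 442 + 79 + 273 + 660 + 464 + 811 = 4494
Divide by 9: 4494 / 9 = 499.333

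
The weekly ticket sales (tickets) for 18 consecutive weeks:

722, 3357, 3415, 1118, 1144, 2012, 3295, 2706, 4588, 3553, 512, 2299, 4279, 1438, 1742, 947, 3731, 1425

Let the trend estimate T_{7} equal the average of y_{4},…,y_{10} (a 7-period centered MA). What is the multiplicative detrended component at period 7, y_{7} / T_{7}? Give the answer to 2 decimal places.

1.25

Trend T_7 = (1118 + 1144 + 2012 + 3295 + 2706 + 4588 + 3553) / 7 = 18416/7 = 2630.8571
Ratio to trend: 3295 / 2630.8571 = 1.25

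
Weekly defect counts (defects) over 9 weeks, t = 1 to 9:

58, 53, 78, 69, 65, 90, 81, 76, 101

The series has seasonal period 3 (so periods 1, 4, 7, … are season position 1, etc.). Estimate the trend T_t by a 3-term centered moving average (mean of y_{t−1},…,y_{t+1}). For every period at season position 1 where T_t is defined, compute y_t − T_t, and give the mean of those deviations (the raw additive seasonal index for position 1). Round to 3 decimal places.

-1.500

Season position 1 occurs at t = 4, 7 (where T_t is defined).
t=4: T_4 = 70.66667; y_4 − T_4 = 69 − 70.66667 = -1.66667
t=7: T_7 = 82.33333; y_7 − T_7 = 81 − 82.33333 = -1.33333
Mean deviation: (-1.66667 + -1.33333) / 2 = -1.500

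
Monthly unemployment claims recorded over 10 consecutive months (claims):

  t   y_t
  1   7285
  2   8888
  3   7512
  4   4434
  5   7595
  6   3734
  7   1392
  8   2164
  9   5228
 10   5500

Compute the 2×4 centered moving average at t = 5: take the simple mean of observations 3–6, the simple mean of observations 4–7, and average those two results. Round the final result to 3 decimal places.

5053.750

Sum over 3–6: 7512 + 4434 + 7595 + 3734 = 23275
Sum over 4–7: 4434 + 7595 + 3734 + 1392 = 17155
CMA at t=5 = (23275 + 17155) / (2·4) = 40430 / 8 = 5053.750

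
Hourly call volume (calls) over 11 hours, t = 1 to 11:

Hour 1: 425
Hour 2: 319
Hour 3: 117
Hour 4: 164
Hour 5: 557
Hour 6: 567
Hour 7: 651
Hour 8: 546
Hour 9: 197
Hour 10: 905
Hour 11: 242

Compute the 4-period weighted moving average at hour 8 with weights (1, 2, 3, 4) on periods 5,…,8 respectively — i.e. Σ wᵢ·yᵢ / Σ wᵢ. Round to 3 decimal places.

Weighted sum: 1·557 + 2·567 + 3·651 + 4·546 = 557 + 1134 + 1953 + 2184 = 5828
Weight total: 1 + 2 + 3 + 4 = 10
WMA = 5828 / 10 = 582.800

582.800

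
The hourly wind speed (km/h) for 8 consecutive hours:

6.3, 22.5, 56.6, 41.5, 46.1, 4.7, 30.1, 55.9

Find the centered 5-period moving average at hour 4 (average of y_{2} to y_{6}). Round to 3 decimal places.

Sum of periods 2–6: 22.5 + 56.6 + 41.5 + 46.1 + 4.7 = 171.4
Divide by 5: 171.4 / 5 = 34.280

34.280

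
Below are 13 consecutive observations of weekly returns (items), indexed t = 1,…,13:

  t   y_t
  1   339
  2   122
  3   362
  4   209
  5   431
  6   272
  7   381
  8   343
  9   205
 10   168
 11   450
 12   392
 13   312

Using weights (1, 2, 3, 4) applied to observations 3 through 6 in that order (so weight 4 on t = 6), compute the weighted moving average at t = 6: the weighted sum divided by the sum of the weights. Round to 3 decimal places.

Weighted sum: 1·362 + 2·209 + 3·431 + 4·272 = 362 + 418 + 1293 + 1088 = 3161
Weight total: 1 + 2 + 3 + 4 = 10
WMA = 3161 / 10 = 316.100

316.100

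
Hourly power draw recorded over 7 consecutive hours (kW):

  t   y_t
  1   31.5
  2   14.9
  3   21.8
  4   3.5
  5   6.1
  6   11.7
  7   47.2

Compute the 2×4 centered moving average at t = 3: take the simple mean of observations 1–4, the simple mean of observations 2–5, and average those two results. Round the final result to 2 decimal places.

Sum over 1–4: 31.5 + 14.9 + 21.8 + 3.5 = 71.7
Sum over 2–5: 14.9 + 21.8 + 3.5 + 6.1 = 46.3
CMA at t=3 = (71.7 + 46.3) / (2·4) = 118.0 / 8 = 14.75

14.75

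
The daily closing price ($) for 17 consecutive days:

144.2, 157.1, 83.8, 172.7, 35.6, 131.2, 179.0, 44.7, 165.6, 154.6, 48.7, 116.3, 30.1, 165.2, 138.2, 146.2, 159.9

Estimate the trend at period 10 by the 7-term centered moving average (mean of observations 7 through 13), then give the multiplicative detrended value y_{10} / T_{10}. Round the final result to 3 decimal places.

1.464

Trend T_10 = (179.0 + 44.7 + 165.6 + 154.6 + 48.7 + 116.3 + 30.1) / 7 = 739.0/7 = 105.57143
Ratio to trend: 154.6 / 105.57143 = 1.464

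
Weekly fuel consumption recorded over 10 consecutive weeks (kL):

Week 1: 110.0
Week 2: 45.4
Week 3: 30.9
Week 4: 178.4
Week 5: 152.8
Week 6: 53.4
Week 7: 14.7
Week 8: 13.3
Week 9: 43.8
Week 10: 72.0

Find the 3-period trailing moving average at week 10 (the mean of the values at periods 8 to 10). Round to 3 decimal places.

Sum of periods 8–10: 13.3 + 43.8 + 72.0 = 129.1
Divide by 3: 129.1 / 3 = 43.033

43.033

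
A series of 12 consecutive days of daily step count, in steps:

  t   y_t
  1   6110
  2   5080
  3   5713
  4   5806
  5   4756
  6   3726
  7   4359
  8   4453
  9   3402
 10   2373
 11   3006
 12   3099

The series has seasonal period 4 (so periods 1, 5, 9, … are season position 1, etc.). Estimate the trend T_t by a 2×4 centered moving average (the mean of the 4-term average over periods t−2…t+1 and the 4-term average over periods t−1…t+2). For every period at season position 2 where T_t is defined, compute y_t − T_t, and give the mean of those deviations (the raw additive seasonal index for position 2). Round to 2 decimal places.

-766.44

Season position 2 occurs at t = 6, 10 (where T_t is defined).
t=6: T_6 = 4492.6250; y_6 − T_6 = 3726 − 4492.6250 = -766.6250
t=10: T_10 = 3139.2500; y_10 − T_10 = 2373 − 3139.2500 = -766.2500
Mean deviation: (-766.6250 + -766.2500) / 2 = -766.44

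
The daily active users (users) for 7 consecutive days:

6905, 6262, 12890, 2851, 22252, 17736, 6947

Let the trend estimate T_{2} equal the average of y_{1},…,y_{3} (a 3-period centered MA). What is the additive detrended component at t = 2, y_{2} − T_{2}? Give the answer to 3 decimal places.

Trend T_2 = (6905 + 6262 + 12890) / 3 = 26057/3 = 8685.66667
Detrended value: 6262 − 8685.66667 = -2423.667

-2423.667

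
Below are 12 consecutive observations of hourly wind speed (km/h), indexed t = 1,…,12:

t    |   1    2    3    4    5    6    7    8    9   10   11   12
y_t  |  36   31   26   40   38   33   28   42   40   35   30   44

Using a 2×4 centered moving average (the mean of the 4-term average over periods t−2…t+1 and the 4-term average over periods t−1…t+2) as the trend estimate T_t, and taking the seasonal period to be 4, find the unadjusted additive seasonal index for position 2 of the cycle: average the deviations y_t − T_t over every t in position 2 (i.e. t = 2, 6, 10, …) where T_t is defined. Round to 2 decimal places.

Season position 2 occurs at t = 6, 10 (where T_t is defined).
t=6: T_6 = 35.0000; y_6 − T_6 = 33 − 35.0000 = -2.0000
t=10: T_10 = 37.0000; y_10 − T_10 = 35 − 37.0000 = -2.0000
Mean deviation: (-2.0000 + -2.0000) / 2 = -2.00

-2.00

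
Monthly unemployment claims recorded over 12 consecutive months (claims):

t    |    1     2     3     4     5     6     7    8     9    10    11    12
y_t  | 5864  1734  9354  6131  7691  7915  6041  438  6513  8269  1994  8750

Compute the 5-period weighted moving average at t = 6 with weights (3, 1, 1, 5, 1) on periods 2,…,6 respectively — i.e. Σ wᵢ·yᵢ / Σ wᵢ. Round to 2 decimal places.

Weighted sum: 3·1734 + 1·9354 + 1·6131 + 5·7691 + 1·7915 = 5202 + 9354 + 6131 + 38455 + 7915 = 67057
Weight total: 3 + 1 + 1 + 5 + 1 = 11
WMA = 67057 / 11 = 6096.09

6096.09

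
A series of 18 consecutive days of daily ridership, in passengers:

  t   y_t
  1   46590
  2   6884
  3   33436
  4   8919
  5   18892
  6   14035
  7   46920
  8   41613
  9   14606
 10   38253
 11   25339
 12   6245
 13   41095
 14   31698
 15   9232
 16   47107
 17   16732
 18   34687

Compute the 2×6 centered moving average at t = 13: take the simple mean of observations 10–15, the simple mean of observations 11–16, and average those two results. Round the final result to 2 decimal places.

26048.17

Sum over 10–15: 38253 + 25339 + 6245 + 41095 + 31698 + 9232 = 151862
Sum over 11–16: 25339 + 6245 + 41095 + 31698 + 9232 + 47107 = 160716
CMA at t=13 = (151862 + 160716) / (2·6) = 312578 / 12 = 26048.17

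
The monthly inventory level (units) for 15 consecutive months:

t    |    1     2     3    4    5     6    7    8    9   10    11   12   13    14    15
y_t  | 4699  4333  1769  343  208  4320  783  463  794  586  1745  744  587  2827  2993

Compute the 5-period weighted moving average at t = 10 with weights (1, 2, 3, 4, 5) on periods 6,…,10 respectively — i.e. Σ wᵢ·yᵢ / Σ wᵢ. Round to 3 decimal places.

Weighted sum: 1·4320 + 2·783 + 3·463 + 4·794 + 5·586 = 4320 + 1566 + 1389 + 3176 + 2930 = 13381
Weight total: 1 + 2 + 3 + 4 + 5 = 15
WMA = 13381 / 15 = 892.067

892.067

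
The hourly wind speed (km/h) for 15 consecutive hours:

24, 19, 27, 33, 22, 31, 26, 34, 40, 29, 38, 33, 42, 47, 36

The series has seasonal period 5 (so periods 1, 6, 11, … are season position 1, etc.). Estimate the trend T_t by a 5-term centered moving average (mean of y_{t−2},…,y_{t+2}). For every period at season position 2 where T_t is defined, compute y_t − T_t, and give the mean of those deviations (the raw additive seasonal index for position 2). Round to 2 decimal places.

Season position 2 occurs at t = 7, 12 (where T_t is defined).
t=7: T_7 = 30.6000; y_7 − T_7 = 26 − 30.6000 = -4.6000
t=12: T_12 = 37.8000; y_12 − T_12 = 33 − 37.8000 = -4.8000
Mean deviation: (-4.6000 + -4.8000) / 2 = -4.70

-4.70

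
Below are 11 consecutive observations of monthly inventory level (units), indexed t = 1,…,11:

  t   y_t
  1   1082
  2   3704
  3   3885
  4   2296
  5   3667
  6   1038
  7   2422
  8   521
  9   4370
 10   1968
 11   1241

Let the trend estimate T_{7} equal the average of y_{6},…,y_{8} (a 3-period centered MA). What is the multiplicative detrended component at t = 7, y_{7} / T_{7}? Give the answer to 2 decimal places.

1.83

Trend T_7 = (1038 + 2422 + 521) / 3 = 3981/3 = 1327.0000
Ratio to trend: 2422 / 1327.0000 = 1.83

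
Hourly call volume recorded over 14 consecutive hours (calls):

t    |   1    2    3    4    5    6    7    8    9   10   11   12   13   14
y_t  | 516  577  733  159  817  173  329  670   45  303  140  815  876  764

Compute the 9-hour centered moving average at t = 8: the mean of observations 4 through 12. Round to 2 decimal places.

Sum of periods 4–12: 159 + 817 + 173 + 329 + 670 + 45 + 303 + 140 + 815 = 3451
Divide by 9: 3451 / 9 = 383.44

383.44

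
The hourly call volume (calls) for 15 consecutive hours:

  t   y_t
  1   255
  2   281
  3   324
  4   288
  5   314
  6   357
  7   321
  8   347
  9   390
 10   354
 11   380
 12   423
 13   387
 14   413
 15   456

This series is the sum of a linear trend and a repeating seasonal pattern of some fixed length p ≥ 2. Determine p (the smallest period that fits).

First differences y_{t+1} − y_t: 26, 43, -36, 26, 43, -36, 26, 43, …
The difference pattern repeats every 3 terms and not for any smaller step, so p = 3.

3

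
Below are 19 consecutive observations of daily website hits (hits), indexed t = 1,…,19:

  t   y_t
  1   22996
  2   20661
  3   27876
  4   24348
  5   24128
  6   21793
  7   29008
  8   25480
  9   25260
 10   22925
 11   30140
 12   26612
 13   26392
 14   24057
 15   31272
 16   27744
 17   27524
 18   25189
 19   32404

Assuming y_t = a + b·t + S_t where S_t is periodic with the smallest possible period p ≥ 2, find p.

4

First differences y_{t+1} − y_t: -2335, 7215, -3528, -220, -2335, 7215, -3528, -220, -2335, 7215, …
The difference pattern repeats every 4 terms and not for any smaller step, so p = 4.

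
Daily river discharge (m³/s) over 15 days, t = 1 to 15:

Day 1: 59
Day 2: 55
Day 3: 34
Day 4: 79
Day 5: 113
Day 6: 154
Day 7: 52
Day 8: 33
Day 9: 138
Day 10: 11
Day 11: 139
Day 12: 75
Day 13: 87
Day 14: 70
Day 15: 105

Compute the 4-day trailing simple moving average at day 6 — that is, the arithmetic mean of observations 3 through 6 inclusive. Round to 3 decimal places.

Sum of periods 3–6: 34 + 79 + 113 + 154 = 380
Divide by 4: 380 / 4 = 95.000

95.000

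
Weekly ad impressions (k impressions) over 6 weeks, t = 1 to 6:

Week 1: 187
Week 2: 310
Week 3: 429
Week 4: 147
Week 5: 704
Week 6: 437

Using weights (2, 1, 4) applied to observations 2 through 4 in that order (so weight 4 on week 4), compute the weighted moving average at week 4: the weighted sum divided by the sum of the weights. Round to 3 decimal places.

Weighted sum: 2·310 + 1·429 + 4·147 = 620 + 429 + 588 = 1637
Weight total: 2 + 1 + 4 = 7
WMA = 1637 / 7 = 233.857

233.857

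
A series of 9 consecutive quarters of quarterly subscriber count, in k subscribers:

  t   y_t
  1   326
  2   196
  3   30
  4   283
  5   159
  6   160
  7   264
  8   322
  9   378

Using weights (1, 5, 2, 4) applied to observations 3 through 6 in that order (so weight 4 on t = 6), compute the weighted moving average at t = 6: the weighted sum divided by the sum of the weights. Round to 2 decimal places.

Weighted sum: 1·30 + 5·283 + 2·159 + 4·160 = 30 + 1415 + 318 + 640 = 2403
Weight total: 1 + 5 + 2 + 4 = 12
WMA = 2403 / 12 = 200.25

200.25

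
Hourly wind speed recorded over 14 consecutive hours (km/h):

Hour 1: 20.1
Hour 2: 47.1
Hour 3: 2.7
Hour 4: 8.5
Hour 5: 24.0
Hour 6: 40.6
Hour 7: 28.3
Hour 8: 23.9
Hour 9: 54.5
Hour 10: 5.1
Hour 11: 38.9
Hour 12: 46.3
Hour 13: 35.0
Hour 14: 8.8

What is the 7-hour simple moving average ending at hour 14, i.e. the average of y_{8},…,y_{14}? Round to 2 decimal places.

30.36

Sum of periods 8–14: 23.9 + 54.5 + 5.1 + 38.9 + 46.3 + 35.0 + 8.8 = 212.5
Divide by 7: 212.5 / 7 = 30.36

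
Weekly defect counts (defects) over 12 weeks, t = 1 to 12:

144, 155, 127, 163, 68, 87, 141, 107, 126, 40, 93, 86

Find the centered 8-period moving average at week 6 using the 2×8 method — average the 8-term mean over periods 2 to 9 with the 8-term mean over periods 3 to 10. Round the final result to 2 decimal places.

Sum over 2–9: 155 + 127 + 163 + 68 + 87 + 141 + 107 + 126 = 974
Sum over 3–10: 127 + 163 + 68 + 87 + 141 + 107 + 126 + 40 = 859
CMA at t=6 = (974 + 859) / (2·8) = 1833 / 16 = 114.56

114.56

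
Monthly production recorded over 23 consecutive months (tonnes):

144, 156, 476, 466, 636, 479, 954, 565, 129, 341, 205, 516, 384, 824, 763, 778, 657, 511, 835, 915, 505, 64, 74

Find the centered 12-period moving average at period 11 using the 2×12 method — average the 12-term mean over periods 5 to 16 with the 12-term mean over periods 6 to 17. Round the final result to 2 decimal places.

Sum over 5–16: 636 + 479 + 954 + 565 + 129 + 341 + 205 + 516 + 384 + 824 + 763 + 778 = 6574
Sum over 6–17: 479 + 954 + 565 + 129 + 341 + 205 + 516 + 384 + 824 + 763 + 778 + 657 = 6595
CMA at t=11 = (6574 + 6595) / (2·12) = 13169 / 24 = 548.71

548.71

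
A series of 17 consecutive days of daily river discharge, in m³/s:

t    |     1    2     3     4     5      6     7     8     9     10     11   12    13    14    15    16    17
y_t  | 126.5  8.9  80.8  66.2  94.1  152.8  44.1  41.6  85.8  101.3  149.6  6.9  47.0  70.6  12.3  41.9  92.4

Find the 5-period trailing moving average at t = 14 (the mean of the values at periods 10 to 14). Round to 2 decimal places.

75.08

Sum of periods 10–14: 101.3 + 149.6 + 6.9 + 47.0 + 70.6 = 375.4
Divide by 5: 375.4 / 5 = 75.08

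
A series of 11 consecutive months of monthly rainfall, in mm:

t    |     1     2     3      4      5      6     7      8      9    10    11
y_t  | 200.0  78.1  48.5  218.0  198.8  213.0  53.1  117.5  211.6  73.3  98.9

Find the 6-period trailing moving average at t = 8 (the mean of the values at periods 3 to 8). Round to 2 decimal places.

141.48

Sum of periods 3–8: 48.5 + 218.0 + 198.8 + 213.0 + 53.1 + 117.5 = 848.9
Divide by 6: 848.9 / 6 = 141.48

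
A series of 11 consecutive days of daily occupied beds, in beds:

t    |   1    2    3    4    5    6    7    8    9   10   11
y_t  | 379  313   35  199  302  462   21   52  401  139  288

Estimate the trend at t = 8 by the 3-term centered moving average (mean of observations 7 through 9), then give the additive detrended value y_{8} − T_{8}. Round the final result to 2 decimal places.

Trend T_8 = (21 + 52 + 401) / 3 = 474/3 = 158.0000
Detrended value: 52 − 158.0000 = -106.00

-106.00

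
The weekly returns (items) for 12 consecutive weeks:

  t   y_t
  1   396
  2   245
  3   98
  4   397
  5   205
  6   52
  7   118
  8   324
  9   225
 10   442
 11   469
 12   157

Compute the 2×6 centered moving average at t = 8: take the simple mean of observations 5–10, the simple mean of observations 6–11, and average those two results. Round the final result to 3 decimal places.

249.667

Sum over 5–10: 205 + 52 + 118 + 324 + 225 + 442 = 1366
Sum over 6–11: 52 + 118 + 324 + 225 + 442 + 469 = 1630
CMA at t=8 = (1366 + 1630) / (2·6) = 2996 / 12 = 249.667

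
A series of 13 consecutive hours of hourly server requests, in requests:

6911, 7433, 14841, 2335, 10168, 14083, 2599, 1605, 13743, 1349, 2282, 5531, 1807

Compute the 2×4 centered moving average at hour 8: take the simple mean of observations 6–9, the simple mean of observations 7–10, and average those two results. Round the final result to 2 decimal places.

6415.75

Sum over 6–9: 14083 + 2599 + 1605 + 13743 = 32030
Sum over 7–10: 2599 + 1605 + 13743 + 1349 = 19296
CMA at t=8 = (32030 + 19296) / (2·4) = 51326 / 8 = 6415.75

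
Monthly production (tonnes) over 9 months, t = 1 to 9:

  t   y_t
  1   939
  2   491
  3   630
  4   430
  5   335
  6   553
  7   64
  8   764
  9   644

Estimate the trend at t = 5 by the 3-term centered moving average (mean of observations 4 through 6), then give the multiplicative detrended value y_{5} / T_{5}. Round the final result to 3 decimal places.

Trend T_5 = (430 + 335 + 553) / 3 = 1318/3 = 439.33333
Ratio to trend: 335 / 439.33333 = 0.763

0.763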